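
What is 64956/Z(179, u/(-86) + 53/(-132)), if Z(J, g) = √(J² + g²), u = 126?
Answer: 368690256*√1032376382041/1032376382041 ≈ 362.86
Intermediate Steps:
64956/Z(179, u/(-86) + 53/(-132)) = 64956/(√(179² + (126/(-86) + 53/(-132))²)) = 64956/(√(32041 + (126*(-1/86) + 53*(-1/132))²)) = 64956/(√(32041 + (-63/43 - 53/132)²)) = 64956/(√(32041 + (-10595/5676)²)) = 64956/(√(32041 + 112254025/32216976)) = 64956/(√(1032376382041/32216976)) = 64956/((√1032376382041/5676)) = 64956*(5676*√1032376382041/1032376382041) = 368690256*√1032376382041/1032376382041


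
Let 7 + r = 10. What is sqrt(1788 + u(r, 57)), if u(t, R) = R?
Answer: 3*sqrt(205) ≈ 42.953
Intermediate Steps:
r = 3 (r = -7 + 10 = 3)
sqrt(1788 + u(r, 57)) = sqrt(1788 + 57) = sqrt(1845) = 3*sqrt(205)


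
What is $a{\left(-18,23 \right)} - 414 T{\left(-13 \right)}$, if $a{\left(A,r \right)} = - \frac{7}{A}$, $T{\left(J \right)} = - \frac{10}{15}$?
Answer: $\frac{4975}{18} \approx 276.39$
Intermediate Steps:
$T{\left(J \right)} = - \frac{2}{3}$ ($T{\left(J \right)} = \left(-10\right) \frac{1}{15} = - \frac{2}{3}$)
$a{\left(-18,23 \right)} - 414 T{\left(-13 \right)} = - \frac{7}{-18} - -276 = \left(-7\right) \left(- \frac{1}{18}\right) + 276 = \frac{7}{18} + 276 = \frac{4975}{18}$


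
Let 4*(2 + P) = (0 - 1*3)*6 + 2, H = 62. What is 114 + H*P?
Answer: -258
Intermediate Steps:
P = -6 (P = -2 + ((0 - 1*3)*6 + 2)/4 = -2 + ((0 - 3)*6 + 2)/4 = -2 + (-3*6 + 2)/4 = -2 + (-18 + 2)/4 = -2 + (¼)*(-16) = -2 - 4 = -6)
114 + H*P = 114 + 62*(-6) = 114 - 372 = -258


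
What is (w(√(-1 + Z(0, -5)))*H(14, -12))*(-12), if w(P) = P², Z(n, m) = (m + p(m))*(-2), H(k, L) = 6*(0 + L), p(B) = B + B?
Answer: 25056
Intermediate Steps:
p(B) = 2*B
H(k, L) = 6*L
Z(n, m) = -6*m (Z(n, m) = (m + 2*m)*(-2) = (3*m)*(-2) = -6*m)
(w(√(-1 + Z(0, -5)))*H(14, -12))*(-12) = ((√(-1 - 6*(-5)))²*(6*(-12)))*(-12) = ((√(-1 + 30))²*(-72))*(-12) = ((√29)²*(-72))*(-12) = (29*(-72))*(-12) = -2088*(-12) = 25056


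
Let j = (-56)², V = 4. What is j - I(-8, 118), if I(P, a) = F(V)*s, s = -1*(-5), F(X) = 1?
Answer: 3131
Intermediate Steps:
j = 3136
s = 5
I(P, a) = 5 (I(P, a) = 1*5 = 5)
j - I(-8, 118) = 3136 - 1*5 = 3136 - 5 = 3131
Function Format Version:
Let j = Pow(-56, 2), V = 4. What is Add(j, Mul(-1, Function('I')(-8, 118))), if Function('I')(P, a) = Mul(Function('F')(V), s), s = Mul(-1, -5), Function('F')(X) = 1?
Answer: 3131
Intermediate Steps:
j = 3136
s = 5
Function('I')(P, a) = 5 (Function('I')(P, a) = Mul(1, 5) = 5)
Add(j, Mul(-1, Function('I')(-8, 118))) = Add(3136, Mul(-1, 5)) = Add(3136, -5) = 3131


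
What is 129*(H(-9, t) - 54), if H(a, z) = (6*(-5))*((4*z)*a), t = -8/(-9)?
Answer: 116874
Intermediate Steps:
t = 8/9 (t = -8*(-1/9) = 8/9 ≈ 0.88889)
H(a, z) = -120*a*z
129*(H(-9, t) - 54) = 129*(-120*(-9)*8/9 - 54) = 129*(960 - 54) = 129*906 = 116874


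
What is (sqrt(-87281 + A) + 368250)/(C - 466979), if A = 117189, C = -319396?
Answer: -982/2097 - 2*sqrt(7477)/786375 ≈ -0.46851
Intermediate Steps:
(sqrt(-87281 + A) + 368250)/(C - 466979) = (sqrt(-87281 + 117189) + 368250)/(-319396 - 466979) = (sqrt(29908) + 368250)/(-786375) = (2*sqrt(7477) + 368250)*(-1/786375) = (368250 + 2*sqrt(7477))*(-1/786375) = -982/2097 - 2*sqrt(7477)/786375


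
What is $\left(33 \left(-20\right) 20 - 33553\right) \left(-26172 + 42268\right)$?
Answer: $-752536288$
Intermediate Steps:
$\left(33 \left(-20\right) 20 - 33553\right) \left(-26172 + 42268\right) = \left(\left(-660\right) 20 - 33553\right) 16096 = \left(-13200 - 33553\right) 16096 = \left(-46753\right) 16096 = -752536288$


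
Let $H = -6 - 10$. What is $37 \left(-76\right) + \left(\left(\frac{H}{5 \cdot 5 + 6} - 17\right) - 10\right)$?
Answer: $- \frac{88025}{31} \approx -2839.5$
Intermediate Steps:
$H = -16$
$37 \left(-76\right) + \left(\left(\frac{H}{5 \cdot 5 + 6} - 17\right) - 10\right) = 37 \left(-76\right) - \left(27 + \frac{16}{5 \cdot 5 + 6}\right) = -2812 - \left(27 + \frac{16}{25 + 6}\right) = -2812 - \left(27 + \frac{16}{31}\right) = -2812 - \frac{853}{31} = - \frac{88025}{31}$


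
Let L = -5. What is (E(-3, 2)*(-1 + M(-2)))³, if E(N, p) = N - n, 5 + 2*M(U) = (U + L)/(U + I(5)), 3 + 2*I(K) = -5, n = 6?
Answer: 1157625/64 ≈ 18088.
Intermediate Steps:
I(K) = -4 (I(K) = -3/2 + (½)*(-5) = -3/2 - 5/2 = -4)
M(U) = -5/2 + (-5 + U)/(2*(-4 + U)) (M(U) = -5/2 + ((U - 5)/(U - 4))/2 = -5/2 + ((-5 + U)/(-4 + U))/2 = -5/2 + (-5 + U)/(2*(-4 + U)))
E(N, p) = -6 + N (E(N, p) = N - 1*6 = N - 6 = -6 + N)
(E(-3, 2)*(-1 + M(-2)))³ = ((-6 - 3)*(-1 + (15 - 4*(-2))/(2*(-4 - 2))))³ = (-9*(-1 + (½)*(15 + 8)/(-6)))³ = (-9*(-1 + (½)*(-⅙)*23))³ = (-9*(-1 - 23/12))³ = (-9*(-35/12))³ = (105/4)³ = 1157625/64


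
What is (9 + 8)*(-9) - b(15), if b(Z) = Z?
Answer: -168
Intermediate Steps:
(9 + 8)*(-9) - b(15) = (9 + 8)*(-9) - 1*15 = 17*(-9) - 15 = -153 - 15 = -168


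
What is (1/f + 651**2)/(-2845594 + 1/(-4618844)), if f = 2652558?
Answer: -2596152290543639698/17431755425426623023 ≈ -0.14893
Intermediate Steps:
(1/f + 651**2)/(-2845594 + 1/(-4618844)) = (1/2652558 + 651**2)/(-2845594 + 1/(-4618844)) = (1/2652558 + 423801)/(-2845594 - 1/4618844) = 1124156732959/(2652558*(-13143354773337/4618844)) = (1124156732959/2652558)*(-4618844/13143354773337) = -2596152290543639698/17431755425426623023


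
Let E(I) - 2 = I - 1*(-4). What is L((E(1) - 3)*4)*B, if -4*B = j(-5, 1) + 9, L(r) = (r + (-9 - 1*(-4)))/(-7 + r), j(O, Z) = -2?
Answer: -77/36 ≈ -2.1389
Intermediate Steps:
E(I) = 6 + I (E(I) = 2 + (I - 1*(-4)) = 2 + (I + 4) = 2 + (4 + I) = 6 + I)
L(r) = (-5 + r)/(-7 + r) (L(r) = (r + (-9 + 4))/(-7 + r) = (r - 5)/(-7 + r) = (-5 + r)/(-7 + r))
B = -7/4 (B = -(-2 + 9)/4 = -1/4*7 = -7/4 ≈ -1.7500)
L((E(1) - 3)*4)*B = ((-5 + ((6 + 1) - 3)*4)/(-7 + ((6 + 1) - 3)*4))*(-7/4) = ((-5 + (7 - 3)*4)/(-7 + (7 - 3)*4))*(-7/4) = ((-5 + 4*4)/(-7 + 4*4))*(-7/4) = ((-5 + 16)/(-7 + 16))*(-7/4) = (11/9)*(-7/4) = -77/36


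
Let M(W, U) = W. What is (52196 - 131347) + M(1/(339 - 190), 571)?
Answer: -11793498/149 ≈ -79151.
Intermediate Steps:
(52196 - 131347) + M(1/(339 - 190), 571) = (52196 - 131347) + 1/(339 - 190) = -79151 + 1/149 = -11793498/149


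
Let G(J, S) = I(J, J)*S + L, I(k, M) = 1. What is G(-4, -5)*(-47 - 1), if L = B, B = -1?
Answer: 288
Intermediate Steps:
L = -1
G(J, S) = -1 + S (G(J, S) = 1*S - 1 = S - 1 = -1 + S)
G(-4, -5)*(-47 - 1) = (-1 - 5)*(-47 - 1) = -6*(-48) = 288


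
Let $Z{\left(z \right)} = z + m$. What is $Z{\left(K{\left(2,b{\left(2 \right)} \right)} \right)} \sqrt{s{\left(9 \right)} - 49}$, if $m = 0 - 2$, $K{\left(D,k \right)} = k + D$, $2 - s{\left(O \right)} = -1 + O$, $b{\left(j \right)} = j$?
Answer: $2 i \sqrt{55} \approx 14.832 i$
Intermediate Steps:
$s{\left(O \right)} = 3 - O$ ($s{\left(O \right)} = 2 - \left(-1 + O\right) = 3 - O$)
$K{\left(D,k \right)} = D + k$
$m = -2$ ($m = 0 - 2 = -2$)
$Z{\left(z \right)} = -2 + z$ ($Z{\left(z \right)} = z - 2 = -2 + z$)
$Z{\left(K{\left(2,b{\left(2 \right)} \right)} \right)} \sqrt{s{\left(9 \right)} - 49} = \left(-2 + \left(2 + 2\right)\right) \sqrt{\left(3 - 9\right) - 49} = \left(-2 + 4\right) \sqrt{\left(3 - 9\right) - 49} = 2 \sqrt{-6 - 49} = 2 \sqrt{-55} = 2 i \sqrt{55}$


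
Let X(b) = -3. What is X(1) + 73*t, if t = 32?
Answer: 2333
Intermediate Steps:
X(1) + 73*t = -3 + 73*32 = -3 + 2336 = 2333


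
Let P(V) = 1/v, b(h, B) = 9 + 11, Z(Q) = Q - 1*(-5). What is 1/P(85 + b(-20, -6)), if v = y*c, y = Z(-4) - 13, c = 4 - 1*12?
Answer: 96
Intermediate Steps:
Z(Q) = 5 + Q (Z(Q) = Q + 5 = 5 + Q)
c = -8 (c = 4 - 12 = -8)
b(h, B) = 20
y = -12 (y = (5 - 4) - 13 = 1 - 13 = -12)
v = 96 (v = -12*(-8) = 96)
P(V) = 1/96
1/P(85 + b(-20, -6)) = 1/(1/96) = 96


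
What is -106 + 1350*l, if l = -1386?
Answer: -1871206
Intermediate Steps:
-106 + 1350*l = -106 + 1350*(-1386) = -106 - 1871100 = -1871206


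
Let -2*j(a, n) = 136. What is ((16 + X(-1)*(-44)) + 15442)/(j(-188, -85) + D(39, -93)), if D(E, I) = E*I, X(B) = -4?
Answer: -15634/3695 ≈ -4.2311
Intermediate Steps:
j(a, n) = -68 (j(a, n) = -½*136 = -68)
((16 + X(-1)*(-44)) + 15442)/(j(-188, -85) + D(39, -93)) = ((16 - 4*(-44)) + 15442)/(-68 + 39*(-93)) = ((16 + 176) + 15442)/(-68 - 3627) = (192 + 15442)/(-3695) = 15634*(-1/3695) = -15634/3695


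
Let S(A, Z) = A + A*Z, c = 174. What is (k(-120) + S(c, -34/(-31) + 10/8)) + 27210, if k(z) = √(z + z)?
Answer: 1723125/62 + 4*I*√15 ≈ 27792.0 + 15.492*I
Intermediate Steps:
k(z) = √2*√z (k(z) = √(2*z) = √2*√z)
(k(-120) + S(c, -34/(-31) + 10/8)) + 27210 = (√2*√(-120) + 174*(1 + (-34/(-31) + 10/8))) + 27210 = (√2*(2*I*√30) + 174*(1 + (-34*(-1/31) + 10*(⅛)))) + 27210 = (4*I*√15 + 174*(1 + (34/31 + 5/4))) + 27210 = (4*I*√15 + 174*(1 + 291/124)) + 27210 = (4*I*√15 + 174*(415/124)) + 27210 = (4*I*√15 + 36105/62) + 27210 = (36105/62 + 4*I*√15) + 27210 = 1723125/62 + 4*I*√15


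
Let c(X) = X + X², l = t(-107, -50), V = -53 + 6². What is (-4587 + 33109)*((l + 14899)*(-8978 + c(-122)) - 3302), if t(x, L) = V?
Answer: 2455007933092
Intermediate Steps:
V = -17 (V = -53 + 36 = -17)
t(x, L) = -17
l = -17
(-4587 + 33109)*((l + 14899)*(-8978 + c(-122)) - 3302) = (-4587 + 33109)*((-17 + 14899)*(-8978 - 122*(1 - 122)) - 3302) = 28522*(14882*(-8978 - 122*(-121)) - 3302) = 28522*(14882*(-8978 + 14762) - 3302) = 28522*(14882*5784 - 3302) = 28522*(86077488 - 3302) = 28522*86074186 = 2455007933092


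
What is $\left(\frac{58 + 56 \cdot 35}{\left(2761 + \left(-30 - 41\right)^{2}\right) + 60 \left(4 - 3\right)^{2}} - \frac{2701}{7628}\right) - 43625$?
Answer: $- \frac{1308127687479}{29985668} \approx -43625.0$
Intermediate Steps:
$\left(\frac{58 + 56 \cdot 35}{\left(2761 + \left(-30 - 41\right)^{2}\right) + 60 \left(4 - 3\right)^{2}} - \frac{2701}{7628}\right) - 43625 = \left(\frac{58 + 1960}{\left(2761 + \left(-71\right)^{2}\right) + 60 \cdot 1^{2}} - \frac{2701}{7628}\right) - 43625 = \left(\frac{2018}{\left(2761 + 5041\right) + 60 \cdot 1} - \frac{2701}{7628}\right) - 43625 = \left(\frac{2018}{7802 + 60} - \frac{2701}{7628}\right) - 43625 = \left(\frac{2018}{7862} - \frac{2701}{7628}\right) - 43625 = \left(2018 \cdot \frac{1}{7862} - \frac{2701}{7628}\right) - 43625 = \left(\frac{1009}{3931} - \frac{2701}{7628}\right) - 43625 = - \frac{2920979}{29985668} - 43625 = - \frac{1308127687479}{29985668}$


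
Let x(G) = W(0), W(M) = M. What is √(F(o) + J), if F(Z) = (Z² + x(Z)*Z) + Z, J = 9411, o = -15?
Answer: 3*√1069 ≈ 98.087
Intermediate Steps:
x(G) = 0
F(Z) = Z + Z² (F(Z) = (Z² + 0*Z) + Z = (Z² + 0) + Z = Z² + Z = Z + Z²)
√(F(o) + J) = √(-15*(1 - 15) + 9411) = √(-15*(-14) + 9411) = √(210 + 9411) = √9621 = 3*√1069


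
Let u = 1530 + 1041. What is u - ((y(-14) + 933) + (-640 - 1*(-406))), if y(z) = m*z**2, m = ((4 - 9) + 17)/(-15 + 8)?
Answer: 2208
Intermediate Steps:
u = 2571
m = -12/7 (m = (-5 + 17)/(-7) = 12*(-1/7) = -12/7 ≈ -1.7143)
y(z) = -12*z**2/7
u - ((y(-14) + 933) + (-640 - 1*(-406))) = 2571 - ((-12/7*(-14)**2 + 933) + (-640 - 1*(-406))) = 2571 - ((-12/7*196 + 933) + (-640 + 406)) = 2571 - ((-336 + 933) - 234) = 2571 - (597 - 234) = 2571 - 1*363 = 2571 - 363 = 2208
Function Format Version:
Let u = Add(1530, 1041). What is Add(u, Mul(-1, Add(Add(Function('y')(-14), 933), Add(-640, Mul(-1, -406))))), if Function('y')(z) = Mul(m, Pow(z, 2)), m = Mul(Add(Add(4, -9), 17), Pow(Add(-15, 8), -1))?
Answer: 2208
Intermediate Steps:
u = 2571
m = Rational(-12, 7) (m = Mul(Add(-5, 17), Pow(-7, -1)) = Mul(12, Rational(-1, 7)) = Rational(-12, 7) ≈ -1.7143)
Function('y')(z) = Mul(Rational(-12, 7), Pow(z, 2))
Add(u, Mul(-1, Add(Add(Function('y')(-14), 933), Add(-640, Mul(-1, -406))))) = Add(2571, Mul(-1, Add(Add(Mul(Rational(-12, 7), Pow(-14, 2)), 933), Add(-640, Mul(-1, -406))))) = Add(2571, Mul(-1, Add(Add(Mul(Rational(-12, 7), 196), 933), Add(-640, 406)))) = Add(2571, Mul(-1, Add(Add(-336, 933), -234))) = Add(2571, Mul(-1, Add(597, -234))) = Add(2571, Mul(-1, 363)) = Add(2571, -363) = 2208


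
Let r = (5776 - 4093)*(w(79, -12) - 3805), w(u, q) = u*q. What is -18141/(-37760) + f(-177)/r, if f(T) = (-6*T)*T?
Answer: 16912575711/33561503360 ≈ 0.50393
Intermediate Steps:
w(u, q) = q*u
r = -7999299 (r = (5776 - 4093)*(-12*79 - 3805) = 1683*(-948 - 3805) = 1683*(-4753) = -7999299)
f(T) = -6*T**2
-18141/(-37760) + f(-177)/r = -18141/(-37760) - 6*(-177)**2/(-7999299) = -18141*(-1/37760) - 6*31329*(-1/7999299) = 18141/37760 - 187974*(-1/7999299) = 18141/37760 + 20886/888811 = 16912575711/33561503360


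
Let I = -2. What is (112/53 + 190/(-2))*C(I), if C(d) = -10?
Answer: 49230/53 ≈ 928.87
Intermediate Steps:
(112/53 + 190/(-2))*C(I) = (112/53 + 190/(-2))*(-10) = (112*(1/53) + 190*(-1/2))*(-10) = (112/53 - 95)*(-10) = -4923/53*(-10) = 49230/53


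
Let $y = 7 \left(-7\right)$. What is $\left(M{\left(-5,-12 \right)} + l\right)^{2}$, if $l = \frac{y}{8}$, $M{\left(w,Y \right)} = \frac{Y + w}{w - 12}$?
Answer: $\frac{1681}{64} \approx 26.266$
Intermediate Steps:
$y = -49$
$M{\left(w,Y \right)} = \frac{Y + w}{-12 + w}$
$l = - \frac{49}{8} \approx -6.125$
$\left(M{\left(-5,-12 \right)} + l\right)^{2} = \left(\frac{-12 - 5}{-12 - 5} - \frac{49}{8}\right)^{2} = \left(\frac{1}{-17} \left(-17\right) - \frac{49}{8}\right)^{2} = \left(\left(- \frac{1}{17}\right) \left(-17\right) - \frac{49}{8}\right)^{2} = \left(1 - \frac{49}{8}\right)^{2} = \left(- \frac{41}{8}\right)^{2} = \frac{1681}{64}$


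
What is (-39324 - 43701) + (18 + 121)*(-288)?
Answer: -123057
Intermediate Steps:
(-39324 - 43701) + (18 + 121)*(-288) = -83025 + 139*(-288) = -83025 - 40032 = -123057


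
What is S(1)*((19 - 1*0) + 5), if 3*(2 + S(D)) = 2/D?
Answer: -32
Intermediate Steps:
S(D) = -2 + 2/(3*D) (S(D) = -2 + (2/D)/3 = -2 + 2/(3*D))
S(1)*((19 - 1*0) + 5) = (-2 + (⅔)/1)*((19 - 1*0) + 5) = (-2 + (⅔)*1)*((19 + 0) + 5) = (-2 + ⅔)*(19 + 5) = -4/3*24 = -32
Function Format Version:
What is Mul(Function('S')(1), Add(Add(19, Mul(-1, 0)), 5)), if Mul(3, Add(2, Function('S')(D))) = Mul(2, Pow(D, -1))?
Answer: -32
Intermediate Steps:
Function('S')(D) = Add(-2, Mul(Rational(2, 3), Pow(D, -1))) (Function('S')(D) = Add(-2, Mul(Rational(1, 3), Mul(2, Pow(D, -1)))) = Add(-2, Mul(Rational(2, 3), Pow(D, -1))))
Mul(Function('S')(1), Add(Add(19, Mul(-1, 0)), 5)) = Mul(Add(-2, Mul(Rational(2, 3), Pow(1, -1))), Add(Add(19, Mul(-1, 0)), 5)) = Mul(Add(-2, Mul(Rational(2, 3), 1)), Add(Add(19, 0), 5)) = Mul(Add(-2, Rational(2, 3)), Add(19, 5)) = Mul(Rational(-4, 3), 24) = -32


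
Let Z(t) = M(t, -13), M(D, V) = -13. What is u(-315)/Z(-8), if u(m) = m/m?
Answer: -1/13 ≈ -0.076923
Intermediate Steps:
Z(t) = -13
u(m) = 1
u(-315)/Z(-8) = 1/(-13) = 1*(-1/13) = -1/13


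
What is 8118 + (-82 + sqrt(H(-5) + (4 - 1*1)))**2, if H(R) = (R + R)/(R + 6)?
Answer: 14835 - 164*I*sqrt(7) ≈ 14835.0 - 433.9*I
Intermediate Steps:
H(R) = 2*R/(6 + R) (H(R) = (2*R)/(6 + R) = 2*R/(6 + R))
8118 + (-82 + sqrt(H(-5) + (4 - 1*1)))**2 = 8118 + (-82 + sqrt(2*(-5)/(6 - 5) + (4 - 1*1)))**2 = 8118 + (-82 + sqrt(2*(-5)/1 + (4 - 1)))**2 = 8118 + (-82 + sqrt(2*(-5)*1 + 3))**2 = 8118 + (-82 + sqrt(-10 + 3))**2 = 8118 + (-82 + sqrt(-7))**2 = 8118 + (-82 + I*sqrt(7))**2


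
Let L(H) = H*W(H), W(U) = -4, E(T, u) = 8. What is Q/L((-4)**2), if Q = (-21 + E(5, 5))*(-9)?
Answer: -117/64 ≈ -1.8281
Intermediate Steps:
L(H) = -4*H (L(H) = H*(-4) = -4*H)
Q = 117 (Q = (-21 + 8)*(-9) = -13*(-9) = 117)
Q/L((-4)**2) = 117/((-4*(-4)**2)) = 117/((-4*16)) = 117/(-64) = 117*(-1/64) = -117/64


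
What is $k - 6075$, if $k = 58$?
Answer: $-6017$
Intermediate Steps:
$k - 6075 = 58 - 6075 = -6017$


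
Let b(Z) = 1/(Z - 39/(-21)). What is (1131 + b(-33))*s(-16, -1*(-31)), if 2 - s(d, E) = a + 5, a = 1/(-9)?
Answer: -3205163/981 ≈ -3267.2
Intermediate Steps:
a = -⅑ ≈ -0.11111
s(d, E) = -26/9 (s(d, E) = 2 - (-⅑ + 5) = 2 - 1*44/9 = 2 - 44/9 = -26/9)
b(Z) = 1/(13/7 + Z) (b(Z) = 1/(Z - 39*(-1/21)) = 1/(Z + 13/7) = 1/(13/7 + Z))
(1131 + b(-33))*s(-16, -1*(-31)) = (1131 + 7/(13 + 7*(-33)))*(-26/9) = (1131 + 7/(13 - 231))*(-26/9) = (1131 + 7/(-218))*(-26/9) = (1131 + 7*(-1/218))*(-26/9) = (1131 - 7/218)*(-26/9) = (246551/218)*(-26/9) = -3205163/981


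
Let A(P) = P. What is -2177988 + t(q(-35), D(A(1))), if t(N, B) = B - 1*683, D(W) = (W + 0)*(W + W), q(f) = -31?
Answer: -2178669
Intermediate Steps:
D(W) = 2*W**2 (D(W) = W*(2*W) = 2*W**2)
t(N, B) = -683 + B (t(N, B) = B - 683 = -683 + B)
-2177988 + t(q(-35), D(A(1))) = -2177988 + (-683 + 2*1**2) = -2177988 + (-683 + 2*1) = -2177988 + (-683 + 2) = -2177988 - 681 = -2178669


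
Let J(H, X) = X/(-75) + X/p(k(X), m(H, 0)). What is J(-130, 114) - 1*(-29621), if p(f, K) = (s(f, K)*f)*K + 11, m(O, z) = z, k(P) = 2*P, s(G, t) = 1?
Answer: 8148207/275 ≈ 29630.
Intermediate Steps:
p(f, K) = 11 + K*f (p(f, K) = (1*f)*K + 11 = f*K + 11 = K*f + 11 = 11 + K*f)
J(H, X) = 64*X/825 (J(H, X) = X/(-75) + X/(11 + 0*(2*X)) = X*(-1/75) + X/(11 + 0) = -X/75 + X/11 = 64*X/825)
J(-130, 114) - 1*(-29621) = (64/825)*114 - 1*(-29621) = 2432/275 + 29621 = 8148207/275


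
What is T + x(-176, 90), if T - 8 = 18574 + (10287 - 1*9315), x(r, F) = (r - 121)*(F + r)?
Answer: 45096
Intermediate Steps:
x(r, F) = (-121 + r)*(F + r)
T = 19554 (T = 8 + (18574 + (10287 - 1*9315)) = 8 + (18574 + (10287 - 9315)) = 8 + (18574 + 972) = 8 + 19546 = 19554)
T + x(-176, 90) = 19554 + ((-176)² - 121*90 - 121*(-176) + 90*(-176)) = 19554 + (30976 - 10890 + 21296 - 15840) = 19554 + 25542 = 45096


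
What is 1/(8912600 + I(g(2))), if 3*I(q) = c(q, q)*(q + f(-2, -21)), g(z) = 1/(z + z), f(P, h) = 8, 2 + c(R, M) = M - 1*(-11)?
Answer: 16/142602007 ≈ 1.1220e-7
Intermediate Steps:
c(R, M) = 9 + M (c(R, M) = -2 + (M - 1*(-11)) = -2 + (M + 11) = -2 + (11 + M) = 9 + M)
g(z) = 1/(2*z)
I(q) = (8 + q)*(9 + q)/3 (I(q) = ((9 + q)*(q + 8))/3 = ((9 + q)*(8 + q))/3 = ((8 + q)*(9 + q))/3 = (8 + q)*(9 + q)/3)
1/(8912600 + I(g(2))) = 1/(8912600 + (8 + (½)/2)*(9 + (½)/2)/3) = 1/(8912600 + (8 + (½)*(½))*(9 + (½)*(½))/3) = 1/(8912600 + (8 + ¼)*(9 + ¼)/3) = 1/(8912600 + (⅓)*(33/4)*(37/4)) = 1/(8912600 + 407/16) = 1/(142602007/16) = 16/142602007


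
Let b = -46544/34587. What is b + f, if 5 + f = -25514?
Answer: -882672197/34587 ≈ -25520.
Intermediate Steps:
f = -25519 (f = -5 - 25514 = -25519)
b = -46544/34587 (b = -46544*1/34587 = -46544/34587 ≈ -1.3457)
b + f = -46544/34587 - 25519 = -882672197/34587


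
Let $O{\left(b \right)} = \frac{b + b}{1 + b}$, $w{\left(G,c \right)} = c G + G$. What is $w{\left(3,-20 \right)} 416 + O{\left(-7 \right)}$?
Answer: $- \frac{71129}{3} \approx -23710.0$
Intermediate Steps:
$w{\left(G,c \right)} = G + G c$ ($w{\left(G,c \right)} = G c + G = G + G c$)
$O{\left(b \right)} = \frac{2 b}{1 + b}$
$w{\left(3,-20 \right)} 416 + O{\left(-7 \right)} = 3 \left(1 - 20\right) 416 + 2 \left(-7\right) \frac{1}{1 - 7} = 3 \left(-19\right) 416 + 2 \left(-7\right) \frac{1}{-6} = \left(-57\right) 416 + 2 \left(-7\right) \left(- \frac{1}{6}\right) = -23712 + \frac{7}{3} = - \frac{71129}{3}$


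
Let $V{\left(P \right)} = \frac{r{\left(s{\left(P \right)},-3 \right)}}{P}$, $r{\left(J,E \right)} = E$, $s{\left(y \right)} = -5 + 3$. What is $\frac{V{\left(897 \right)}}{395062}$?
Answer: $- \frac{1}{118123538} \approx -8.4657 \cdot 10^{-9}$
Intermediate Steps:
$s{\left(y \right)} = -2$
$V{\left(P \right)} = - \frac{3}{P}$
$\frac{V{\left(897 \right)}}{395062} = \frac{\left(-3\right) \frac{1}{897}}{395062} = \left(-3\right) \frac{1}{897} \cdot \frac{1}{395062} = \left(- \frac{1}{299}\right) \frac{1}{395062} = - \frac{1}{118123538}$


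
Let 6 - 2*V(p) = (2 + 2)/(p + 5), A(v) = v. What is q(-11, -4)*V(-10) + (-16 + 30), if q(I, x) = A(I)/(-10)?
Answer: 887/50 ≈ 17.740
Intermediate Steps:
V(p) = 3 - 2/(5 + p) (V(p) = 3 - (2 + 2)/(2*(p + 5)) = 3 - 2/(5 + p))
q(I, x) = -I/10 (q(I, x) = I/(-10) = I*(-1/10) = -I/10)
q(-11, -4)*V(-10) + (-16 + 30) = (-1/10*(-11))*((13 + 3*(-10))/(5 - 10)) + (-16 + 30) = 11*((13 - 30)/(-5))/10 + 14 = 11*(-1/5*(-17))/10 + 14 = (11/10)*(17/5) + 14 = 187/50 + 14 = 887/50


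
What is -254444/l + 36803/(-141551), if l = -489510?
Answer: 9000683057/34645315005 ≈ 0.25980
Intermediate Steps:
-254444/l + 36803/(-141551) = -254444/(-489510) + 36803/(-141551) = -254444*(-1/489510) + 36803*(-1/141551) = 127222/244755 - 36803/141551 = 9000683057/34645315005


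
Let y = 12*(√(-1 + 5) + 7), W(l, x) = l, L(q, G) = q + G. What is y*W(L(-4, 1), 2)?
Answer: -324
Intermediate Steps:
L(q, G) = G + q
y = 108 (y = 12*(√4 + 7) = 12*(2 + 7) = 12*9 = 108)
y*W(L(-4, 1), 2) = 108*(1 - 4) = 108*(-3) = -324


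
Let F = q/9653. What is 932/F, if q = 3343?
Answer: 8996596/3343 ≈ 2691.2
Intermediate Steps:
F = 3343/9653 ≈ 0.34632
932/F = 932/(3343/9653) = 932*(9653/3343) = 8996596/3343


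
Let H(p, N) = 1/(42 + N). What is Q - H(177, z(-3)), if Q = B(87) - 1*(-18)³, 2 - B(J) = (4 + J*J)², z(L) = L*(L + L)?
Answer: -3440669701/60 ≈ -5.7345e+7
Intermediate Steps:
z(L) = 2*L² (z(L) = L*(2*L) = 2*L²)
B(J) = 2 - (4 + J²)² (B(J) = 2 - (4 + J*J)² = 2 - (4 + J²)²)
Q = -57344495 (Q = (2 - (4 + 87²)²) - 1*(-18)³ = (2 - (4 + 7569)²) - 1*(-5832) = (2 - 1*7573²) + 5832 = (2 - 1*57350329) + 5832 = (2 - 57350329) + 5832 = -57350327 + 5832 = -57344495)
Q - H(177, z(-3)) = -57344495 - 1/(42 + 2*(-3)²) = -57344495 - 1/(42 + 2*9) = -57344495 - 1/(42 + 18) = -57344495 - 1/60 = -3440669701/60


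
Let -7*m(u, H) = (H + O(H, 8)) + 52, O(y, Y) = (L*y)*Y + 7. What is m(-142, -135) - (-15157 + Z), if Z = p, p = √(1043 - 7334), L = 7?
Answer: 113735/7 - 3*I*√699 ≈ 16248.0 - 79.316*I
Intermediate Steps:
p = 3*I*√699 (p = √(-6291) = 3*I*√699 ≈ 79.316*I)
Z = 3*I*√699 ≈ 79.316*I
O(y, Y) = 7 + 7*Y*y (O(y, Y) = (7*y)*Y + 7 = 7*Y*y + 7 = 7 + 7*Y*y)
m(u, H) = -59/7 - 57*H/7 (m(u, H) = -((H + (7 + 7*8*H)) + 52)/7 = -((H + (7 + 56*H)) + 52)/7 = -((7 + 57*H) + 52)/7 = -(59 + 57*H)/7 = -59/7 - 57*H/7)
m(-142, -135) - (-15157 + Z) = (-59/7 - 57/7*(-135)) - (-15157 + 3*I*√699) = (-59/7 + 7695/7) + (15157 - 3*I*√699) = 7636/7 + (15157 - 3*I*√699) = 113735/7 - 3*I*√699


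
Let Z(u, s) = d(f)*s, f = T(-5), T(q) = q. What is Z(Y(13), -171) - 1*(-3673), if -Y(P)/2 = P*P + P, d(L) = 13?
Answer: 1450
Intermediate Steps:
f = -5
Y(P) = -2*P - 2*P² (Y(P) = -2*(P*P + P) = -2*(P² + P) = -2*(P + P²) = -2*P - 2*P²)
Z(u, s) = 13*s
Z(Y(13), -171) - 1*(-3673) = 13*(-171) - 1*(-3673) = -2223 + 3673 = 1450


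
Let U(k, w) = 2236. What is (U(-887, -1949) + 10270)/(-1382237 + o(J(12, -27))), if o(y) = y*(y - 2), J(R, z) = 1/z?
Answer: -4558437/503825359 ≈ -0.0090477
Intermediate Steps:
o(y) = y*(-2 + y)
(U(-887, -1949) + 10270)/(-1382237 + o(J(12, -27))) = (2236 + 10270)/(-1382237 + (-2 + 1/(-27))/(-27)) = 12506/(-1382237 - (-2 - 1/27)/27) = 12506/(-1382237 - 1/27*(-55/27)) = 12506/(-1382237 + 55/729) = 12506/(-1007650718/729) = 12506*(-729/1007650718) = -4558437/503825359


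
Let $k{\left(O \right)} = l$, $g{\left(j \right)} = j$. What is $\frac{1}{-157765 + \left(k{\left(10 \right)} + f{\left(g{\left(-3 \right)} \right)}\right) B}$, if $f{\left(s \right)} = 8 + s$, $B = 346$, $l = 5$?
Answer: $- \frac{1}{154305} \approx -6.4807 \cdot 10^{-6}$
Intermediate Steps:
$k{\left(O \right)} = 5$
$\frac{1}{-157765 + \left(k{\left(10 \right)} + f{\left(g{\left(-3 \right)} \right)}\right) B} = \frac{1}{-157765 + \left(5 + \left(8 - 3\right)\right) 346} = \frac{1}{-157765 + \left(5 + 5\right) 346} = \frac{1}{-157765 + 10 \cdot 346} = \frac{1}{-157765 + 3460} = \frac{1}{-154305} = - \frac{1}{154305}$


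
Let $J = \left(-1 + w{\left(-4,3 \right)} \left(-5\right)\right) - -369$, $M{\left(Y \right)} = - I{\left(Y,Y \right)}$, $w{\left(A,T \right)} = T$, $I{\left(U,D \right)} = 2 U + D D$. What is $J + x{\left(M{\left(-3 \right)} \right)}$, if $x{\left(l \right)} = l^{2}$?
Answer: $362$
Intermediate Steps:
$I{\left(U,D \right)} = D^{2} + 2 U$ ($I{\left(U,D \right)} = 2 U + D^{2} = D^{2} + 2 U$)
$M{\left(Y \right)} = - Y^{2} - 2 Y$ ($M{\left(Y \right)} = - (Y^{2} + 2 Y) = - Y^{2} - 2 Y$)
$J = 353$ ($J = \left(-1 + 3 \left(-5\right)\right) - -369 = \left(-1 - 15\right) + 369 = -16 + 369 = 353$)
$J + x{\left(M{\left(-3 \right)} \right)} = 353 + \left(- 3 \left(-2 - -3\right)\right)^{2} = 353 + \left(- 3 \left(-2 + 3\right)\right)^{2} = 353 + \left(\left(-3\right) 1\right)^{2} = 353 + \left(-3\right)^{2} = 353 + 9 = 362$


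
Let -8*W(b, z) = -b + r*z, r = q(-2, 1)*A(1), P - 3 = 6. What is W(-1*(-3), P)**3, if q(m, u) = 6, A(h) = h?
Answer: -132651/512 ≈ -259.08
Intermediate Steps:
P = 9 (P = 3 + 6 = 9)
r = 6 (r = 6*1 = 6)
W(b, z) = -3*z/4 + b/8 (W(b, z) = -(-b + 6*z)/8 = -3*z/4 + b/8)
W(-1*(-3), P)**3 = (-3/4*9 + (-1*(-3))/8)**3 = (-27/4 + (1/8)*3)**3 = (-27/4 + 3/8)**3 = (-51/8)**3 = -132651/512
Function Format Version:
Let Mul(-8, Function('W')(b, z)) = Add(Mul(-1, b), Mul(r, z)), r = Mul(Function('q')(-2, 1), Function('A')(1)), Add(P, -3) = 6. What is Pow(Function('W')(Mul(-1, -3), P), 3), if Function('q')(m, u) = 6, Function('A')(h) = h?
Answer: Rational(-132651, 512) ≈ -259.08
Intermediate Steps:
P = 9 (P = Add(3, 6) = 9)
r = 6 (r = Mul(6, 1) = 6)
Function('W')(b, z) = Add(Mul(Rational(-3, 4), z), Mul(Rational(1, 8), b)) (Function('W')(b, z) = Mul(Rational(-1, 8), Add(Mul(-1, b), Mul(6, z))) = Add(Mul(Rational(-3, 4), z), Mul(Rational(1, 8), b)))
Pow(Function('W')(Mul(-1, -3), P), 3) = Pow(Add(Mul(Rational(-3, 4), 9), Mul(Rational(1, 8), Mul(-1, -3))), 3) = Pow(Add(Rational(-27, 4), Mul(Rational(1, 8), 3)), 3) = Pow(Add(Rational(-27, 4), Rational(3, 8)), 3) = Pow(Rational(-51, 8), 3) = Rational(-132651, 512)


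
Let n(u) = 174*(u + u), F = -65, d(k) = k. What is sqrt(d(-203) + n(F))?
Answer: I*sqrt(22823) ≈ 151.07*I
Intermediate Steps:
n(u) = 348*u (n(u) = 174*(2*u) = 348*u)
sqrt(d(-203) + n(F)) = sqrt(-203 + 348*(-65)) = sqrt(-203 - 22620) = sqrt(-22823) = I*sqrt(22823)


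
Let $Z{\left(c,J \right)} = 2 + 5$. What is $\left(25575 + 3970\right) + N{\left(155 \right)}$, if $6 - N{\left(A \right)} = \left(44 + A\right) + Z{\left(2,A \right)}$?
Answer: $29345$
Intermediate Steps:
$Z{\left(c,J \right)} = 7$
$N{\left(A \right)} = -45 - A$ ($N{\left(A \right)} = 6 - \left(\left(44 + A\right) + 7\right) = 6 - \left(51 + A\right) = -45 - A$)
$\left(25575 + 3970\right) + N{\left(155 \right)} = \left(25575 + 3970\right) - 200 = 29545 - 200 = 29345$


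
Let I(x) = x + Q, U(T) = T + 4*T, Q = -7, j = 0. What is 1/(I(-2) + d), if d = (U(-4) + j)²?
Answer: 1/391 ≈ 0.0025575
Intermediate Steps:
U(T) = 5*T
I(x) = -7 + x (I(x) = x - 7 = -7 + x)
d = 400 (d = (5*(-4) + 0)² = (-20 + 0)² = (-20)² = 400)
1/(I(-2) + d) = 1/((-7 - 2) + 400) = 1/(-9 + 400) = 1/391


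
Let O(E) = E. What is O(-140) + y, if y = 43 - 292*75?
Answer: -21997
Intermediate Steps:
y = -21857 (y = 43 - 21900 = -21857)
O(-140) + y = -140 - 21857 = -21997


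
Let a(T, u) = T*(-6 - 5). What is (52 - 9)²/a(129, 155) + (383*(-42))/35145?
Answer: -20627/11715 ≈ -1.7607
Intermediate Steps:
a(T, u) = -11*T (a(T, u) = T*(-11) = -11*T)
(52 - 9)²/a(129, 155) + (383*(-42))/35145 = (52 - 9)²/((-11*129)) + (383*(-42))/35145 = 43²/(-1419) - 16086*1/35145 = 1849*(-1/1419) - 5362/11715 = -43/33 - 5362/11715 = -20627/11715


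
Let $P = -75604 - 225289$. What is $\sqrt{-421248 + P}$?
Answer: $i \sqrt{722141} \approx 849.79 i$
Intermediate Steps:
$P = -300893$
$\sqrt{-421248 + P} = \sqrt{-421248 - 300893} = \sqrt{-722141} = i \sqrt{722141}$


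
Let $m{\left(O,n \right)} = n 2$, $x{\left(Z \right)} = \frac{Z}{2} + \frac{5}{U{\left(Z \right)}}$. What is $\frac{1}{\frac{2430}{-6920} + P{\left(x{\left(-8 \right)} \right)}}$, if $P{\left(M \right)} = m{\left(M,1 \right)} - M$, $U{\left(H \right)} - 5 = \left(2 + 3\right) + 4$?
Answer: $\frac{4844}{25633} \approx 0.18898$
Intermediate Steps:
$U{\left(H \right)} = 14$ ($U{\left(H \right)} = 5 + \left(\left(2 + 3\right) + 4\right) = 5 + \left(5 + 4\right) = 5 + 9 = 14$)
$x{\left(Z \right)} = \frac{5}{14} + \frac{Z}{2}$ ($x{\left(Z \right)} = \frac{Z}{2} + \frac{5}{14} = \frac{5}{14} + \frac{Z}{2}$)
$m{\left(O,n \right)} = 2 n$
$P{\left(M \right)} = 2 - M$ ($P{\left(M \right)} = 2 \cdot 1 - M = 2 - M$)
$\frac{1}{\frac{2430}{-6920} + P{\left(x{\left(-8 \right)} \right)}} = \frac{1}{\frac{2430}{-6920} + \left(2 - \left(\frac{5}{14} + \frac{1}{2} \left(-8\right)\right)\right)} = \frac{1}{2430 \left(- \frac{1}{6920}\right) + \left(2 - \left(\frac{5}{14} - 4\right)\right)} = \frac{1}{- \frac{243}{692} + \left(2 - - \frac{51}{14}\right)} = \frac{1}{- \frac{243}{692} + \left(2 + \frac{51}{14}\right)} = \frac{1}{- \frac{243}{692} + \frac{79}{14}} = \frac{1}{\frac{25633}{4844}} = \frac{4844}{25633}$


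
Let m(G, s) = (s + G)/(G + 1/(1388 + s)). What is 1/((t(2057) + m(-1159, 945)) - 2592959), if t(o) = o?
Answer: -1351973/3502829300015 ≈ -3.8597e-7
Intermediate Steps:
m(G, s) = (G + s)/(G + 1/(1388 + s))
1/((t(2057) + m(-1159, 945)) - 2592959) = 1/((2057 + (945² + 1388*(-1159) + 1388*945 - 1159*945)/(1 + 1388*(-1159) - 1159*945)) - 2592959) = 1/((2057 + (893025 - 1608692 + 1311660 - 1095255)/(1 - 1608692 - 1095255)) - 2592959) = 1/((2057 - 499262/(-2703946)) - 2592959) = 1/((2057 - 1/2703946*(-499262)) - 2592959) = 1/((2057 + 249631/1351973) - 2592959) = 1/(2781258092/1351973 - 2592959) = 1/(-3502829300015/1351973) = -1351973/3502829300015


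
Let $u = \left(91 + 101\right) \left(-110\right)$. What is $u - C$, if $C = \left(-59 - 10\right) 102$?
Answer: $-14082$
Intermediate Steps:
$u = -21120$ ($u = 192 \left(-110\right) = -21120$)
$C = -7038$ ($C = \left(-69\right) 102 = -7038$)
$u - C = -21120 - -7038 = -21120 + 7038 = -14082$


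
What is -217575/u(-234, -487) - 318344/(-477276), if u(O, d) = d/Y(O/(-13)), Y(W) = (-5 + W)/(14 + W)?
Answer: 338731076749/1859467296 ≈ 182.17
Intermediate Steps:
Y(W) = (-5 + W)/(14 + W)
u(O, d) = d*(14 - O/13)/(-5 - O/13) (u(O, d) = d/(((-5 + O/(-13))/(14 + O/(-13)))) = d/(((-5 + O*(-1/13))/(14 + O*(-1/13)))) = d/(((-5 - O/13)/(14 - O/13))) = d*((14 - O/13)/(-5 - O/13)) = d*(14 - O/13)/(-5 - O/13))
-217575/u(-234, -487) - 318344/(-477276) = -217575*(-(65 - 234)/(487*(-182 - 234))) - 318344/(-477276) = -217575/((-487*(-416)/(-169))) - 318344*(-1/477276) = -217575/((-487*(-1/169)*(-416))) + 79586/119319 = -217575/(-15584/13) + 79586/119319 = -217575*(-13/15584) + 79586/119319 = 2828475/15584 + 79586/119319 = 338731076749/1859467296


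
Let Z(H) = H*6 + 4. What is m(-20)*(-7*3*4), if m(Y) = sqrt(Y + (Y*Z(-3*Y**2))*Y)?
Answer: -168*I*sqrt(719605) ≈ -1.4251e+5*I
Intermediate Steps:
Z(H) = 4 + 6*H (Z(H) = 6*H + 4 = 4 + 6*H)
m(Y) = sqrt(Y + Y**2*(4 - 18*Y**2)) (m(Y) = sqrt(Y + (Y*(4 + 6*(-3*Y**2)))*Y) = sqrt(Y + (Y*(4 - 18*Y**2))*Y) = sqrt(Y + Y**2*(4 - 18*Y**2)))
m(-20)*(-7*3*4) = sqrt(-20*(1 - 18*(-20)**3 + 4*(-20)))*(-7*3*4) = sqrt(-20*(1 - 18*(-8000) - 80))*(-21*4) = sqrt(-20*(1 + 144000 - 80))*(-84) = sqrt(-20*143921)*(-84) = sqrt(-2878420)*(-84) = (2*I*sqrt(719605))*(-84) = -168*I*sqrt(719605)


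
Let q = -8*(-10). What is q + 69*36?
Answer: 2564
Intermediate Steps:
q = 80
q + 69*36 = 80 + 69*36 = 80 + 2484 = 2564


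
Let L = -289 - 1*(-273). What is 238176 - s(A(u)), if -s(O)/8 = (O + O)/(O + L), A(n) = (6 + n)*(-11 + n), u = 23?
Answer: 19770000/83 ≈ 2.3819e+5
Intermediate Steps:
L = -16 (L = -289 + 273 = -16)
A(n) = (-11 + n)*(6 + n)
s(O) = -16*O/(-16 + O) (s(O) = -8*(O + O)/(O - 16) = -8*2*O/(-16 + O) = -16*O/(-16 + O))
238176 - s(A(u)) = 238176 - (-16)*(-66 + 23**2 - 5*23)/(-16 + (-66 + 23**2 - 5*23)) = 238176 - (-16)*(-66 + 529 - 115)/(-16 + (-66 + 529 - 115)) = 238176 - (-16)*348/(-16 + 348) = 238176 - (-16)*348/332 = 238176 - 1*(-1392/83) = 238176 + 1392/83 = 19770000/83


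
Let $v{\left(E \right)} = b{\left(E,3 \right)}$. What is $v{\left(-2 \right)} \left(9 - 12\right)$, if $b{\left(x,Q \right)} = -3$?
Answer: $9$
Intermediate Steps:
$v{\left(E \right)} = -3$
$v{\left(-2 \right)} \left(9 - 12\right) = - 3 \left(9 - 12\right) = \left(-3\right) \left(-3\right) = 9$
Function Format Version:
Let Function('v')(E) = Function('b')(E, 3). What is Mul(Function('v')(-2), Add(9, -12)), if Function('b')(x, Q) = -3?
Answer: 9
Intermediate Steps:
Function('v')(E) = -3
Mul(Function('v')(-2), Add(9, -12)) = Mul(-3, Add(9, -12)) = Mul(-3, -3) = 9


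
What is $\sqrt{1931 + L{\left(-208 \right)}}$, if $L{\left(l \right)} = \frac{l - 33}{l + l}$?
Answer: $\frac{\sqrt{20891962}}{104} \approx 43.95$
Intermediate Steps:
$L{\left(l \right)} = \frac{-33 + l}{2 l}$
$\sqrt{1931 + L{\left(-208 \right)}} = \sqrt{1931 + \frac{-33 - 208}{2 \left(-208\right)}} = \sqrt{1931 + \frac{1}{2} \left(- \frac{1}{208}\right) \left(-241\right)} = \sqrt{1931 + \frac{241}{416}} = \sqrt{\frac{803537}{416}} = \frac{\sqrt{20891962}}{104}$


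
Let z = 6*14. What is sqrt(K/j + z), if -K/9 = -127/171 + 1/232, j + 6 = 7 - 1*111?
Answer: sqrt(10193657035)/11020 ≈ 9.1618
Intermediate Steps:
j = -110 (j = -6 + (7 - 1*111) = -6 + (7 - 111) = -6 - 104 = -110)
K = 29293/4408 (K = -9*(-127/171 + 1/232) = -9*(-29293/39672) = 29293/4408 ≈ 6.6454)
z = 84
sqrt(K/j + z) = sqrt((29293/4408)/(-110) + 84) = sqrt((29293/4408)*(-1/110) + 84) = sqrt(-2663/44080 + 84) = sqrt(3700057/44080) = sqrt(10193657035)/11020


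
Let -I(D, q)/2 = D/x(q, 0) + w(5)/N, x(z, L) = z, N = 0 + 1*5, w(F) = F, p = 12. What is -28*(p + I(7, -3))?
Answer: -1232/3 ≈ -410.67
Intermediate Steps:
N = 5 (N = 0 + 5 = 5)
I(D, q) = -2 - 2*D/q (I(D, q) = -2*(D/q + 5/5) = -2*(D/q + 5*(1/5)) = -2*(D/q + 1) = -2*(1 + D/q) = -2 - 2*D/q)
-28*(p + I(7, -3)) = -28*(12 + (-2 - 2*7/(-3))) = -28*(12 + (-2 - 2*7*(-1/3))) = -28*(12 + (-2 + 14/3)) = -28*(12 + 8/3) = -28*44/3 = -1232/3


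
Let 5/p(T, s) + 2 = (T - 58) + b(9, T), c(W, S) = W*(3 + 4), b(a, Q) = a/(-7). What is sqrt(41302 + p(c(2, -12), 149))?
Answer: sqrt(4525076837)/331 ≈ 203.23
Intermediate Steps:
b(a, Q) = -a/7 (b(a, Q) = a*(-1/7) = -a/7)
c(W, S) = 7*W (c(W, S) = W*7 = 7*W)
p(T, s) = 5/(-429/7 + T) (p(T, s) = 5/(-2 + ((T - 58) - 1/7*9)) = 5/(-2 + ((-58 + T) - 9/7)) = 5/(-2 + (-415/7 + T)) = 5/(-429/7 + T))
sqrt(41302 + p(c(2, -12), 149)) = sqrt(41302 + 35/(-429 + 7*(7*2))) = sqrt(41302 + 35/(-429 + 7*14)) = sqrt(41302 + 35/(-429 + 98)) = sqrt(41302 + 35/(-331)) = sqrt(41302 + 35*(-1/331)) = sqrt(41302 - 35/331) = sqrt(13670927/331) = sqrt(4525076837)/331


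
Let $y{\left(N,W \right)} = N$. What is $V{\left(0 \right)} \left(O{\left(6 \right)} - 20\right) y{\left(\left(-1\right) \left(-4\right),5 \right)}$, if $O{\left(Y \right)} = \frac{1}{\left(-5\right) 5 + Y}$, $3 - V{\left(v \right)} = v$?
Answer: $- \frac{4572}{19} \approx -240.63$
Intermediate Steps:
$V{\left(v \right)} = 3 - v$
$O{\left(Y \right)} = \frac{1}{-25 + Y}$
$V{\left(0 \right)} \left(O{\left(6 \right)} - 20\right) y{\left(\left(-1\right) \left(-4\right),5 \right)} = \left(3 - 0\right) \left(\frac{1}{-25 + 6} - 20\right) \left(\left(-1\right) \left(-4\right)\right) = \left(3 + 0\right) \left(\frac{1}{-19} - 20\right) 4 = 3 \left(- \frac{1}{19} - 20\right) 4 = 3 \left(- \frac{381}{19}\right) 4 = \left(- \frac{1143}{19}\right) 4 = - \frac{4572}{19}$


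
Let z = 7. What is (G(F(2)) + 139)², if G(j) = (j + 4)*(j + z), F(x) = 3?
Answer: 43681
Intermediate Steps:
G(j) = (4 + j)*(7 + j) (G(j) = (j + 4)*(j + 7) = (4 + j)*(7 + j))
(G(F(2)) + 139)² = ((28 + 3² + 11*3) + 139)² = ((28 + 9 + 33) + 139)² = (70 + 139)² = 209² = 43681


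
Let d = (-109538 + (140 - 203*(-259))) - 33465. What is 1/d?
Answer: -1/90286 ≈ -1.1076e-5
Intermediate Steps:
d = -90286 (d = (-109538 + (140 + 52577)) - 33465 = (-109538 + 52717) - 33465 = -56821 - 33465 = -90286)
1/d = 1/(-90286) = -1/90286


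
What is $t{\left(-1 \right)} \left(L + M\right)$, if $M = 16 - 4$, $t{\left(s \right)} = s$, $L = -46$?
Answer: $34$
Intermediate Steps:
$M = 12$ ($M = 16 - 4 = 12$)
$t{\left(-1 \right)} \left(L + M\right) = - (-46 + 12) = \left(-1\right) \left(-34\right) = 34$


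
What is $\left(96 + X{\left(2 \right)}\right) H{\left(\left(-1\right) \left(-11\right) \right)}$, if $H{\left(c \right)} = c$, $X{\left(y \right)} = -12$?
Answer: $924$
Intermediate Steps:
$\left(96 + X{\left(2 \right)}\right) H{\left(\left(-1\right) \left(-11\right) \right)} = \left(96 - 12\right) \left(\left(-1\right) \left(-11\right)\right) = 84 \cdot 11 = 924$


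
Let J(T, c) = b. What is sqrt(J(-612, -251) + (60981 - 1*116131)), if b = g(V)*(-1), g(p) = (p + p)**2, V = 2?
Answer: I*sqrt(55166) ≈ 234.87*I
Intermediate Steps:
g(p) = 4*p**2 (g(p) = (2*p)**2 = 4*p**2)
b = -16 (b = (4*2**2)*(-1) = (4*4)*(-1) = 16*(-1) = -16)
J(T, c) = -16
sqrt(J(-612, -251) + (60981 - 1*116131)) = sqrt(-16 + (60981 - 1*116131)) = sqrt(-16 + (60981 - 116131)) = sqrt(-16 - 55150) = sqrt(-55166) = I*sqrt(55166)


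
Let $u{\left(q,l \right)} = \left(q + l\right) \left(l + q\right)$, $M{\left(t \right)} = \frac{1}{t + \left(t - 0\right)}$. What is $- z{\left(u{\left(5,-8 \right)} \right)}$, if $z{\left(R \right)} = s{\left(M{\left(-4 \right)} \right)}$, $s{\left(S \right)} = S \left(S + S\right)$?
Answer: $- \frac{1}{32} \approx -0.03125$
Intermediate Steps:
$M{\left(t \right)} = \frac{1}{2 t}$ ($M{\left(t \right)} = \frac{1}{t + \left(t + 0\right)} = \frac{1}{t + t} = \frac{1}{2 t}$)
$s{\left(S \right)} = 2 S^{2}$ ($s{\left(S \right)} = S 2 S = 2 S^{2}$)
$u{\left(q,l \right)} = \left(l + q\right)^{2}$ ($u{\left(q,l \right)} = \left(l + q\right) \left(l + q\right) = \left(l + q\right)^{2}$)
$z{\left(R \right)} = \frac{1}{32}$ ($z{\left(R \right)} = 2 \left(\frac{1}{2 \left(-4\right)}\right)^{2} = 2 \left(\frac{1}{2} \left(- \frac{1}{4}\right)\right)^{2} = 2 \left(- \frac{1}{8}\right)^{2} = 2 \cdot \frac{1}{64} = \frac{1}{32}$)
$- z{\left(u{\left(5,-8 \right)} \right)} = \left(-1\right) \frac{1}{32} = - \frac{1}{32}$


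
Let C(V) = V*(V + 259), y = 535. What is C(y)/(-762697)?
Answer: -424790/762697 ≈ -0.55696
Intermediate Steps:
C(V) = V*(259 + V)
C(y)/(-762697) = (535*(259 + 535))/(-762697) = (535*794)*(-1/762697) = 424790*(-1/762697) = -424790/762697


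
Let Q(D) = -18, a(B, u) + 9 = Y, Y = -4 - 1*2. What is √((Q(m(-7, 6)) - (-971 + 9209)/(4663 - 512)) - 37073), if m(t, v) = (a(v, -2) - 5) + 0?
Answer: I*√639141835829/4151 ≈ 192.6*I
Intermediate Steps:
Y = -6 (Y = -4 - 2 = -6)
a(B, u) = -15 (a(B, u) = -9 - 6 = -15)
m(t, v) = -20 (m(t, v) = (-15 - 5) + 0 = -20 + 0 = -20)
√((Q(m(-7, 6)) - (-971 + 9209)/(4663 - 512)) - 37073) = √((-18 - (-971 + 9209)/(4663 - 512)) - 37073) = √((-18 - 8238/4151) - 37073) = √(-82956/4151 - 37073) = √(-153972979/4151) = I*√639141835829/4151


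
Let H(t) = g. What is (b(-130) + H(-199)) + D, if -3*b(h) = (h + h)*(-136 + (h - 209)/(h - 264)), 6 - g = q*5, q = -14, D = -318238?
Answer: -194955592/591 ≈ -3.2987e+5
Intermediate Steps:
g = 76 (g = 6 - (-14)*5 = 6 - 1*(-70) = 6 + 70 = 76)
H(t) = 76
b(h) = -2*h*(-136 + (-209 + h)/(-264 + h))/3 (b(h) = -(h + h)*(-136 + (h - 209)/(h - 264))/3 = -2*h*(-136 + (-209 + h)/(-264 + h))/3)
(b(-130) + H(-199)) + D = ((10/3)*(-130)*(-7139 + 27*(-130))/(-264 - 130) + 76) - 318238 = ((10/3)*(-130)*(-7139 - 3510)/(-394) + 76) - 318238 = ((10/3)*(-130)*(-1/394)*(-10649) + 76) - 318238 = (-6921850/591 + 76) - 318238 = -6876934/591 - 318238 = -194955592/591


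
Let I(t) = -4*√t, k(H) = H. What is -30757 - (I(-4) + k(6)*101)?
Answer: -31363 + 8*I ≈ -31363.0 + 8.0*I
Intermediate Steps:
-30757 - (I(-4) + k(6)*101) = -30757 - (-8*I + 6*101) = -30757 - (-8*I + 606) = -30757 - (606 - 8*I) = -30757 + (-606 + 8*I) = -31363 + 8*I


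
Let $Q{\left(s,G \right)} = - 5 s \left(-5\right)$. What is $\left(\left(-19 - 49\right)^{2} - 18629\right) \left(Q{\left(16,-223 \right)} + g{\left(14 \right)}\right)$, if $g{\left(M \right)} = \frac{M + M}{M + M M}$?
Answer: $- \frac{16811602}{3} \approx -5.6039 \cdot 10^{6}$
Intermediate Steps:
$Q{\left(s,G \right)} = 25 s$
$g{\left(M \right)} = \frac{2 M}{M + M^{2}}$
$\left(\left(-19 - 49\right)^{2} - 18629\right) \left(Q{\left(16,-223 \right)} + g{\left(14 \right)}\right) = \left(\left(-19 - 49\right)^{2} - 18629\right) \left(25 \cdot 16 + \frac{2}{1 + 14}\right) = \left(\left(-68\right)^{2} - 18629\right) \left(400 + \frac{2}{15}\right) = \left(4624 - 18629\right) \left(400 + 2 \cdot \frac{1}{15}\right) = - 14005 \left(400 + \frac{2}{15}\right) = \left(-14005\right) \frac{6002}{15} = - \frac{16811602}{3}$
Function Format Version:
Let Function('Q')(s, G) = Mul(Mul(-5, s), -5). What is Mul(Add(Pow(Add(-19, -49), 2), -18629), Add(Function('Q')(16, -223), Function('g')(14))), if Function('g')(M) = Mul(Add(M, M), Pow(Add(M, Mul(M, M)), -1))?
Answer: Rational(-16811602, 3) ≈ -5.6039e+6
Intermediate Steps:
Function('Q')(s, G) = Mul(25, s)
Function('g')(M) = Mul(2, M, Pow(Add(M, Pow(M, 2)), -1)) (Function('g')(M) = Mul(Mul(2, M), Pow(Add(M, Pow(M, 2)), -1)) = Mul(2, M, Pow(Add(M, Pow(M, 2)), -1)))
Mul(Add(Pow(Add(-19, -49), 2), -18629), Add(Function('Q')(16, -223), Function('g')(14))) = Mul(Add(Pow(Add(-19, -49), 2), -18629), Add(Mul(25, 16), Mul(2, Pow(Add(1, 14), -1)))) = Mul(Add(Pow(-68, 2), -18629), Add(400, Mul(2, Pow(15, -1)))) = Mul(Add(4624, -18629), Add(400, Mul(2, Rational(1, 15)))) = Mul(-14005, Add(400, Rational(2, 15))) = Mul(-14005, Rational(6002, 15)) = Rational(-16811602, 3)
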